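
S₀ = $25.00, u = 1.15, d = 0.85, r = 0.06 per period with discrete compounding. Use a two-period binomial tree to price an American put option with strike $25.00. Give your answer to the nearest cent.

Risk-neutral probability p = (1 + 0.06 − 0.85)/(1.15 − 0.85) = 0.2100/0.3000 = 0.7000
Terminal stock prices: S_uu = 33.06, S_ud = 24.44, S_dd = 18.06
Terminal payoffs (K − S): max(-8.062, 0) = 0, max(0.5625, 0) = 0.5625, max(6.938, 0) = 6.938
Node u (S = 28.75): continuation = 1/1.06·[0.7000·0.0000 + 0.3000·0.5625] = 0.1592; exercise value = 0.0000 ≤ continuation, so V_u = 0.1592
Node d (S = 21.25): continuation = 1/1.06·[0.7000·0.5625 + 0.3000·6.9375] = 2.3349; exercise value = 3.7500 > continuation, so V_d = 3.7500 (exercise)
Node 0 (S = 25): continuation = 1/1.06·[0.7000·0.1592 + 0.3000·3.7500] = 1.1665; exercise value = 0.0000 ≤ continuation, so V_0 = 1.1665

$1.17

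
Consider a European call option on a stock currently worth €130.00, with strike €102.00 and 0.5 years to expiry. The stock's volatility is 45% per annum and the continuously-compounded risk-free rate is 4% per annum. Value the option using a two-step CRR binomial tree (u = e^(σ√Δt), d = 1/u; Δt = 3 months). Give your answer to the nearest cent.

CRR parameters: u = e^(σ√Δt) = e^(0.45·√0.25) = 1.2523, d = 1/u = 0.7985
Per-period rate: rΔt = 0.04·0.25 = 0.01, so R = e^0.01 = 1.0101
Risk-neutral probability p = (e^0.01 − 0.7985)/(1.2523 − 0.7985) = 0.2115/0.4538 = 0.4661
Terminal stock prices: S_uu = 203.9, S_ud = 130, S_dd = 82.89
Terminal payoffs (S − K): max(101.9, 0) = 101.9, max(28, 0) = 28, max(-19.11, 0) = 0
Node u (S = 162.8): V_u = e^(−0.01)·[0.4661·101.8806 + 0.5339·28.0000] = 61.8169
Node d (S = 103.8): V_d = e^(−0.01)·[0.4661·28.0000 + 0.5339·0.0000] = 12.9218
Node 0 (S = 130): V_0 = e^(−0.01)·[0.4661·61.8169 + 0.5339·12.9218] = 35.3580

€35.36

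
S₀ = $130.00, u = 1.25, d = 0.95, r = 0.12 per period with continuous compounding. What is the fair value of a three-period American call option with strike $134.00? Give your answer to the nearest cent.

Risk-neutral probability p = (e^0.12 − 0.95)/(1.25 − 0.95) = 0.1775/0.3000 = 0.5917
Terminal stock prices: S_uuu = 253.9, S_uud = 193, S_udd = 146.7, S_ddd = 111.5
Terminal payoffs (S − K): max(119.9, 0) = 119.9, max(58.97, 0) = 58.97, max(12.66, 0) = 12.66, max(-22.54, 0) = 0
Node uu (S = 203.1): continuation = e^(−0.12)·[0.5917·119.9062 + 0.4083·58.9688] = 84.2777; exercise value = 69.1250 ≤ continuation, so V_uu = 84.2777
Node ud (S = 154.4): continuation = e^(−0.12)·[0.5917·58.9688 + 0.4083·12.6562] = 35.5277; exercise value = 20.3750 ≤ continuation, so V_ud = 35.5277
Node dd (S = 117.3): continuation = e^(−0.12)·[0.5917·12.6562 + 0.4083·0.0000] = 6.6414; exercise value = 0.0000 ≤ continuation, so V_dd = 6.6414
Node u (S = 162.5): continuation = e^(−0.12)·[0.5917·84.2777 + 0.4083·35.5277] = 57.0919; exercise value = 28.5000 ≤ continuation, so V_u = 57.0919
Node d (S = 123.5): continuation = e^(−0.12)·[0.5917·35.5277 + 0.4083·6.6414] = 21.0485; exercise value = 0.0000 ≤ continuation, so V_d = 21.0485
Node 0 (S = 130): continuation = e^(−0.12)·[0.5917·57.0919 + 0.4083·21.0485] = 37.5822; exercise value = 0.0000 ≤ continuation, so V_0 = 37.5822

$37.58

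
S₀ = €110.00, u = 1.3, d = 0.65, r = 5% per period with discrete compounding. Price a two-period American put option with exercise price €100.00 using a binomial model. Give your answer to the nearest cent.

Risk-neutral probability p = (1 + 0.05 − 0.65)/(1.3 − 0.65) = 0.4000/0.6500 = 0.6154
Terminal stock prices: S_uu = 185.9, S_ud = 92.95, S_dd = 46.48
Terminal payoffs (K − S): max(-85.9, 0) = 0, max(7.05, 0) = 7.05, max(53.52, 0) = 53.52
Node u (S = 143): continuation = 1/1.05·[0.6154·0.0000 + 0.3846·7.0500] = 2.5824; exercise value = 0.0000 ≤ continuation, so V_u = 2.5824
Node d (S = 71.5): continuation = 1/1.05·[0.6154·7.0500 + 0.3846·53.5250] = 23.7381; exercise value = 28.5000 > continuation, so V_d = 28.5000 (exercise)
Node 0 (S = 110): continuation = 1/1.05·[0.6154·2.5824 + 0.3846·28.5000] = 11.9531; exercise value = 0.0000 ≤ continuation, so V_0 = 11.9531

€11.95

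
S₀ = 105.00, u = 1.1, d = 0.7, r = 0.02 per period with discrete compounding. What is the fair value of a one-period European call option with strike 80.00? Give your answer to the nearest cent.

Risk-neutral probability p = (1 + 0.02 − 0.7)/(1.1 − 0.7) = 0.3200/0.4000 = 0.8000
Terminal stock prices: S_u = 115.5, S_d = 73.5
Terminal payoffs (S − K): max(35.5, 0) = 35.5, max(-6.5, 0) = 0
Node 0 (S = 105): V_0 = 1/1.02·[0.8000·35.5000 + 0.2000·0.0000] = 27.8431

27.84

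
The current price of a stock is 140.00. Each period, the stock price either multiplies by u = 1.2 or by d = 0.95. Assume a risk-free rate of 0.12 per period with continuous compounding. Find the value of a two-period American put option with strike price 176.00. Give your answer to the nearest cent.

Risk-neutral probability p = (e^0.12 − 0.95)/(1.2 − 0.95) = 0.1775/0.2500 = 0.7100
Terminal stock prices: S_uu = 201.6, S_ud = 159.6, S_dd = 126.3
Terminal payoffs (K − S): max(-25.6, 0) = 0, max(16.4, 0) = 16.4, max(49.65, 0) = 49.65
Node u (S = 168): continuation = e^(−0.12)·[0.7100·0.0000 + 0.2900·16.4000] = 4.2184; exercise value = 8.0000 > continuation, so V_u = 8.0000 (exercise)
Node d (S = 133): continuation = e^(−0.12)·[0.7100·16.4000 + 0.2900·49.6500] = 23.0980; exercise value = 43.0000 > continuation, so V_d = 43.0000 (exercise)
Node 0 (S = 140): continuation = e^(−0.12)·[0.7100·8.0000 + 0.2900·43.0000] = 16.0980; exercise value = 36.0000 > continuation, so V_0 = 36.0000 (exercise)

36.00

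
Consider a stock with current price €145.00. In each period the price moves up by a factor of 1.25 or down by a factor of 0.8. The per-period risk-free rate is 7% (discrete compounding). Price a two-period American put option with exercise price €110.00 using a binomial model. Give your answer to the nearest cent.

€2.40

Risk-neutral probability p = (1 + 0.07 − 0.8)/(1.25 − 0.8) = 0.2700/0.4500 = 0.6000
Terminal stock prices: S_uu = 226.6, S_ud = 145, S_dd = 92.8
Terminal payoffs (K − S): max(-116.6, 0) = 0, max(-35, 0) = 0, max(17.2, 0) = 17.2
Node u (S = 181.2): continuation = 1/1.07·[0.6000·0.0000 + 0.4000·0.0000] = 0.0000; exercise value = 0.0000 ≤ continuation, so V_u = 0.0000
Node d (S = 116): continuation = 1/1.07·[0.6000·0.0000 + 0.4000·17.2000] = 6.4299; exercise value = 0.0000 ≤ continuation, so V_d = 6.4299
Node 0 (S = 145): continuation = 1/1.07·[0.6000·0.0000 + 0.4000·6.4299] = 2.4037; exercise value = 0.0000 ≤ continuation, so V_0 = 2.4037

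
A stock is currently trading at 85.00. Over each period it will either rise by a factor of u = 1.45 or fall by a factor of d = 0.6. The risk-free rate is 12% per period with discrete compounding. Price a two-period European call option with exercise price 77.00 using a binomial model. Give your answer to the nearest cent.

30.35

Risk-neutral probability p = (1 + 0.12 − 0.6)/(1.45 − 0.6) = 0.5200/0.8500 = 0.6118
Terminal stock prices: S_uu = 178.7, S_ud = 73.95, S_dd = 30.6
Terminal payoffs (S − K): max(101.7, 0) = 101.7, max(-3.05, 0) = 0, max(-46.4, 0) = 0
Node u (S = 123.2): V_u = 1/1.12·[0.6118·101.7125 + 0.3882·0.0000] = 55.5572
Node d (S = 51): V_d = 1/1.12·[0.6118·0.0000 + 0.3882·0.0000] = 0.0000
Node 0 (S = 85): V_0 = 1/1.12·[0.6118·55.5572 + 0.3882·0.0000] = 30.3464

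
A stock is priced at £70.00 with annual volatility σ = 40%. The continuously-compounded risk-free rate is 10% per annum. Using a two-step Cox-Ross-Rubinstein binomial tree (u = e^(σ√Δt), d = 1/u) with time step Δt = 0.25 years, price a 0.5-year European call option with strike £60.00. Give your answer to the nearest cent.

£15.88

CRR parameters: u = e^(σ√Δt) = e^(0.4·√0.25) = 1.2214, d = 1/u = 0.8187
Per-period rate: rΔt = 0.1·0.25 = 0.025, so R = e^0.025 = 1.0253
Risk-neutral probability p = (e^0.025 − 0.8187)/(1.2214 − 0.8187) = 0.2066/0.4027 = 0.5130
Terminal stock prices: S_uu = 104.4, S_ud = 70, S_dd = 46.92
Terminal payoffs (S − K): max(44.43, 0) = 44.43, max(10, 0) = 10, max(-13.08, 0) = 0
Node u (S = 85.5): V_u = e^(−0.025)·[0.5130·44.4277 + 0.4870·10.0000] = 26.9796
Node d (S = 57.31): V_d = e^(−0.025)·[0.5130·10.0000 + 0.4870·0.0000] = 5.0037
Node 0 (S = 70): V_0 = e^(−0.025)·[0.5130·26.9796 + 0.4870·5.0037] = 15.8762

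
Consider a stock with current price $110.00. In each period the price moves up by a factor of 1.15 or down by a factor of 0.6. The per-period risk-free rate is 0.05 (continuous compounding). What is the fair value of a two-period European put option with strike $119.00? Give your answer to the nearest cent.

Risk-neutral probability p = (e^0.05 − 0.6)/(1.15 − 0.6) = 0.4513/0.5500 = 0.8205
Terminal stock prices: S_uu = 145.5, S_ud = 75.9, S_dd = 39.6
Terminal payoffs (K − S): max(-26.47, 0) = 0, max(43.1, 0) = 43.1, max(79.4, 0) = 79.4
Node u (S = 126.5): V_u = e^(−0.05)·[0.8205·0.0000 + 0.1795·43.1000] = 7.3594
Node d (S = 66): V_d = e^(−0.05)·[0.8205·43.1000 + 0.1795·79.4000] = 47.1963
Node 0 (S = 110): V_0 = e^(−0.05)·[0.8205·7.3594 + 0.1795·47.1963] = 13.8027

$13.80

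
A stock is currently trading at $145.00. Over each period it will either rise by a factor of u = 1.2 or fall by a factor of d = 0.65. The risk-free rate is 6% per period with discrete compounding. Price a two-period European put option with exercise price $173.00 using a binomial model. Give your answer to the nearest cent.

Risk-neutral probability p = (1 + 0.06 − 0.65)/(1.2 − 0.65) = 0.4100/0.5500 = 0.7455
Terminal stock prices: S_uu = 208.8, S_ud = 113.1, S_dd = 61.26
Terminal payoffs (K − S): max(-35.8, 0) = 0, max(59.9, 0) = 59.9, max(111.7, 0) = 111.7
Node u (S = 174): V_u = 1/1.06·[0.7455·0.0000 + 0.2545·59.9000] = 14.3842
Node d (S = 94.25): V_d = 1/1.06·[0.7455·59.9000 + 0.2545·111.7375] = 68.9575
Node 0 (S = 145): V_0 = 1/1.06·[0.7455·14.3842 + 0.2545·68.9575] = 26.6751

$26.68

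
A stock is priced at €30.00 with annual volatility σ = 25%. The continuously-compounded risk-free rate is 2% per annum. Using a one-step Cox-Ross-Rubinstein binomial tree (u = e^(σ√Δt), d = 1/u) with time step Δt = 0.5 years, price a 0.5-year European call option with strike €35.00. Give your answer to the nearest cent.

CRR parameters: u = e^(σ√Δt) = e^(0.25·√0.5) = 1.1934, d = 1/u = 0.8380
Per-period rate: rΔt = 0.02·0.5 = 0.01, so R = e^0.01 = 1.0101
Risk-neutral probability p = (e^0.01 − 0.8380)/(1.1934 − 0.8380) = 0.1721/0.3554 = 0.4842
Terminal stock prices: S_u = 35.8, S_d = 25.14
Terminal payoffs (S − K): max(0.8009, 0) = 0.8009, max(-9.861, 0) = 0
Node 0 (S = 30): V_0 = e^(−0.01)·[0.4842·0.8009 + 0.5158·0.0000] = 0.3840

€0.38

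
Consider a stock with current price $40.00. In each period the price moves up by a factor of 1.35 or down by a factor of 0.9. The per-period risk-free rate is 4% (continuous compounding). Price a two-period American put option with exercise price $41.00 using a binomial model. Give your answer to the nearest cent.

$3.75

Risk-neutral probability p = (e^0.04 − 0.9)/(1.35 − 0.9) = 0.1408/0.4500 = 0.3129
Terminal stock prices: S_uu = 72.9, S_ud = 48.6, S_dd = 32.4
Terminal payoffs (K − S): max(-31.9, 0) = 0, max(-7.6, 0) = 0, max(8.6, 0) = 8.6
Node u (S = 54): continuation = e^(−0.04)·[0.3129·0.0000 + 0.6871·0.0000] = 0.0000; exercise value = 0.0000 ≤ continuation, so V_u = 0.0000
Node d (S = 36): continuation = e^(−0.04)·[0.3129·0.0000 + 0.6871·8.6000] = 5.6773; exercise value = 5.0000 ≤ continuation, so V_d = 5.6773
Node 0 (S = 40): continuation = e^(−0.04)·[0.3129·0.0000 + 0.6871·5.6773] = 3.7478; exercise value = 1.0000 ≤ continuation, so V_0 = 3.7478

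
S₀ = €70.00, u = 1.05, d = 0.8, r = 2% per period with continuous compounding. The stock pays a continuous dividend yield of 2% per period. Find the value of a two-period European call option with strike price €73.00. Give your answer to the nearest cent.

Per-period risk-free factor R = e^0.02 = 1.0202; dividend-adjusted growth = e^(0.02−0.02) = 1.0000.
Risk-neutral probability p = (1.0000 − 0.8)/(1.05 − 0.8) = 0.2000/0.2500 = 0.8000
Terminal stock prices: S_uu = 77.17, S_ud = 58.8, S_dd = 44.8
Terminal payoffs (S − K): max(4.175, 0) = 4.175, max(-14.2, 0) = 0, max(-28.2, 0) = 0
Node u (S = 73.5): V_u = e^(−0.02)·[0.8000·4.1750 + 0.2000·0.0000] = 3.2739
Node d (S = 56): V_d = e^(−0.02)·[0.8000·0.0000 + 0.2000·0.0000] = 0.0000
Node 0 (S = 70): V_0 = e^(−0.02)·[0.8000·3.2739 + 0.2000·0.0000] = 2.5672

€2.57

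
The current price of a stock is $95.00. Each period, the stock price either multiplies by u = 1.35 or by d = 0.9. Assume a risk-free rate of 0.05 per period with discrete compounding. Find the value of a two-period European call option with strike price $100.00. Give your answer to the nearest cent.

Risk-neutral probability p = (1 + 0.05 − 0.9)/(1.35 − 0.9) = 0.1500/0.4500 = 0.3333
Terminal stock prices: S_uu = 173.1, S_ud = 115.4, S_dd = 76.95
Terminal payoffs (S − K): max(73.14, 0) = 73.14, max(15.42, 0) = 15.42, max(-23.05, 0) = 0
Node u (S = 128.2): V_u = 1/1.05·[0.3333·73.1375 + 0.6667·15.4250] = 33.0119
Node d (S = 85.5): V_d = 1/1.05·[0.3333·15.4250 + 0.6667·0.0000] = 4.8968
Node 0 (S = 95): V_0 = 1/1.05·[0.3333·33.0119 + 0.6667·4.8968] = 13.5891

$13.59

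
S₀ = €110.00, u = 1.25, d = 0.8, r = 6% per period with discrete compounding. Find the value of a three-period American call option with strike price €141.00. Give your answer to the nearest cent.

€11.96

Risk-neutral probability p = (1 + 0.06 − 0.8)/(1.25 − 0.8) = 0.2600/0.4500 = 0.5778
Terminal stock prices: S_uuu = 214.8, S_uud = 137.5, S_udd = 88, S_ddd = 56.32
Terminal payoffs (S − K): max(73.84, 0) = 73.84, max(-3.5, 0) = 0, max(-53, 0) = 0, max(-84.68, 0) = 0
Node uu (S = 171.9): continuation = 1/1.06·[0.5778·73.8438 + 0.4222·0.0000] = 40.2503; exercise value = 30.8750 ≤ continuation, so V_uu = 40.2503
Node ud (S = 110): continuation = 1/1.06·[0.5778·0.0000 + 0.4222·0.0000] = 0.0000; exercise value = 0.0000 ≤ continuation, so V_ud = 0.0000
Node dd (S = 70.4): continuation = 1/1.06·[0.5778·0.0000 + 0.4222·0.0000] = 0.0000; exercise value = 0.0000 ≤ continuation, so V_dd = 0.0000
Node u (S = 137.5): continuation = 1/1.06·[0.5778·40.2503 + 0.4222·0.0000] = 21.9393; exercise value = 0.0000 ≤ continuation, so V_u = 21.9393
Node d (S = 88): continuation = 1/1.06·[0.5778·0.0000 + 0.4222·0.0000] = 0.0000; exercise value = 0.0000 ≤ continuation, so V_d = 0.0000
Node 0 (S = 110): continuation = 1/1.06·[0.5778·21.9393 + 0.4222·0.0000] = 11.9586; exercise value = 0.0000 ≤ continuation, so V_0 = 11.9586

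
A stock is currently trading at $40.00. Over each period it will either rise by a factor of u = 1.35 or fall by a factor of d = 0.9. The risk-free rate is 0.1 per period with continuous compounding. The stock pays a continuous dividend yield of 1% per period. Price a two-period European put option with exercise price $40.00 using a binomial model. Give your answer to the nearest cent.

Per-period risk-free factor R = e^0.1 = 1.1052; dividend-adjusted growth = e^(0.1−0.01) = 1.0942.
Risk-neutral probability p = (1.0942 − 0.9)/(1.35 − 0.9) = 0.1942/0.4500 = 0.4315
Terminal stock prices: S_uu = 72.9, S_ud = 48.6, S_dd = 32.4
Terminal payoffs (K − S): max(-32.9, 0) = 0, max(-8.6, 0) = 0, max(7.6, 0) = 7.6
Node u (S = 54): V_u = e^(−0.1)·[0.4315·0.0000 + 0.5685·0.0000] = 0.0000
Node d (S = 36): V_d = e^(−0.1)·[0.4315·0.0000 + 0.5685·7.6000] = 3.9095
Node 0 (S = 40): V_0 = e^(−0.1)·[0.4315·0.0000 + 0.5685·3.9095] = 2.0110

$2.01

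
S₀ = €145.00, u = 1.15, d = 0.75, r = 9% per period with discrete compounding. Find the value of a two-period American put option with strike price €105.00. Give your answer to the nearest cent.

Risk-neutral probability p = (1 + 0.09 − 0.75)/(1.15 − 0.75) = 0.3400/0.4000 = 0.8500
Terminal stock prices: S_uu = 191.8, S_ud = 125.1, S_dd = 81.56
Terminal payoffs (K − S): max(-86.76, 0) = 0, max(-20.06, 0) = 0, max(23.44, 0) = 23.44
Node u (S = 166.8): continuation = 1/1.09·[0.8500·0.0000 + 0.1500·0.0000] = 0.0000; exercise value = 0.0000 ≤ continuation, so V_u = 0.0000
Node d (S = 108.8): continuation = 1/1.09·[0.8500·0.0000 + 0.1500·23.4375] = 3.2253; exercise value = 0.0000 ≤ continuation, so V_d = 3.2253
Node 0 (S = 145): continuation = 1/1.09·[0.8500·0.0000 + 0.1500·3.2253] = 0.4439; exercise value = 0.0000 ≤ continuation, so V_0 = 0.4439

€0.44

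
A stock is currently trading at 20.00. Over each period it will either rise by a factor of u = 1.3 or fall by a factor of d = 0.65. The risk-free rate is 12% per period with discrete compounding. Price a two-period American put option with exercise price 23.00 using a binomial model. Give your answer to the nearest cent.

3.45

Risk-neutral probability p = (1 + 0.12 − 0.65)/(1.3 − 0.65) = 0.4700/0.6500 = 0.7231
Terminal stock prices: S_uu = 33.8, S_ud = 16.9, S_dd = 8.45
Terminal payoffs (K − S): max(-10.8, 0) = 0, max(6.1, 0) = 6.1, max(14.55, 0) = 14.55
Node u (S = 26): continuation = 1/1.12·[0.7231·0.0000 + 0.2769·6.1000] = 1.5082; exercise value = 0.0000 ≤ continuation, so V_u = 1.5082
Node d (S = 13): continuation = 1/1.12·[0.7231·6.1000 + 0.2769·14.5500] = 7.5357; exercise value = 10.0000 > continuation, so V_d = 10.0000 (exercise)
Node 0 (S = 20): continuation = 1/1.12·[0.7231·1.5082 + 0.2769·10.0000] = 3.4463; exercise value = 3.0000 ≤ continuation, so V_0 = 3.4463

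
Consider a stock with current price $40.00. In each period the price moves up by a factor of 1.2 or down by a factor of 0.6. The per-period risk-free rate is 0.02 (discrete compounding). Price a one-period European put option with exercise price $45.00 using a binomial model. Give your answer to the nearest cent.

$6.18

Risk-neutral probability p = (1 + 0.02 − 0.6)/(1.2 − 0.6) = 0.4200/0.6000 = 0.7000
Terminal stock prices: S_u = 48, S_d = 24
Terminal payoffs (K − S): max(-3, 0) = 0, max(21, 0) = 21
Node 0 (S = 40): V_0 = 1/1.02·[0.7000·0.0000 + 0.3000·21.0000] = 6.1765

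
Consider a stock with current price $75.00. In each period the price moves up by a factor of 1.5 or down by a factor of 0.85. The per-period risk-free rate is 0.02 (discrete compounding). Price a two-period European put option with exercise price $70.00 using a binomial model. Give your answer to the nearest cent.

Risk-neutral probability p = (1 + 0.02 − 0.85)/(1.5 − 0.85) = 0.1700/0.6500 = 0.2615
Terminal stock prices: S_uu = 168.8, S_ud = 95.62, S_dd = 54.19
Terminal payoffs (K − S): max(-98.75, 0) = 0, max(-25.62, 0) = 0, max(15.81, 0) = 15.81
Node u (S = 112.5): V_u = 1/1.02·[0.2615·0.0000 + 0.7385·0.0000] = 0.0000
Node d (S = 63.75): V_d = 1/1.02·[0.2615·0.0000 + 0.7385·15.8125] = 11.4480
Node 0 (S = 75): V_0 = 1/1.02·[0.2615·0.0000 + 0.7385·11.4480] = 8.2881

$8.29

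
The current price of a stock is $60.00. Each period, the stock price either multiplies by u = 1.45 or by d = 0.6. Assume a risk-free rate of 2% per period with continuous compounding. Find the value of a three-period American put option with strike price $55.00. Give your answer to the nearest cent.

$13.84

Risk-neutral probability p = (e^0.02 − 0.6)/(1.45 − 0.6) = 0.4202/0.8500 = 0.4944
Terminal stock prices: S_uuu = 182.9, S_uud = 75.69, S_udd = 31.32, S_ddd = 12.96
Terminal payoffs (K − S): max(-127.9, 0) = 0, max(-20.69, 0) = 0, max(23.68, 0) = 23.68, max(42.04, 0) = 42.04
Node uu (S = 126.2): continuation = e^(−0.02)·[0.4944·0.0000 + 0.5056·0.0000] = 0.0000; exercise value = 0.0000 ≤ continuation, so V_uu = 0.0000
Node ud (S = 52.2): continuation = e^(−0.02)·[0.4944·0.0000 + 0.5056·23.6800] = 11.7366; exercise value = 2.8000 ≤ continuation, so V_ud = 11.7366
Node dd (S = 21.6): continuation = e^(−0.02)·[0.4944·23.6800 + 0.5056·42.0400] = 32.3109; exercise value = 33.4000 > continuation, so V_dd = 33.4000 (exercise)
Node u (S = 87): continuation = e^(−0.02)·[0.4944·0.0000 + 0.5056·11.7366] = 5.8170; exercise value = 0.0000 ≤ continuation, so V_u = 5.8170
Node d (S = 36): continuation = e^(−0.02)·[0.4944·11.7366 + 0.5056·33.4000] = 22.2413; exercise value = 19.0000 ≤ continuation, so V_d = 22.2413
Node 0 (S = 60): continuation = e^(−0.02)·[0.4944·5.8170 + 0.5056·22.2413] = 13.8423; exercise value = 0.0000 ≤ continuation, so V_0 = 13.8423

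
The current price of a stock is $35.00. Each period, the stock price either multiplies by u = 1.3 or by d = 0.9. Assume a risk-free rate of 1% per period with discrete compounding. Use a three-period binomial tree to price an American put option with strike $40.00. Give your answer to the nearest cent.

Risk-neutral probability p = (1 + 0.01 − 0.9)/(1.3 − 0.9) = 0.1100/0.4000 = 0.2750
Terminal stock prices: S_uuu = 76.89, S_uud = 53.24, S_udd = 36.86, S_ddd = 25.52
Terminal payoffs (K − S): max(-36.89, 0) = 0, max(-13.24, 0) = 0, max(3.145, 0) = 3.145, max(14.48, 0) = 14.48
Node uu (S = 59.15): continuation = 1/1.01·[0.2750·0.0000 + 0.7250·0.0000] = 0.0000; exercise value = 0.0000 ≤ continuation, so V_uu = 0.0000
Node ud (S = 40.95): continuation = 1/1.01·[0.2750·0.0000 + 0.7250·3.1450] = 2.2575; exercise value = 0.0000 ≤ continuation, so V_ud = 2.2575
Node dd (S = 28.35): continuation = 1/1.01·[0.2750·3.1450 + 0.7250·14.4850] = 11.2540; exercise value = 11.6500 > continuation, so V_dd = 11.6500 (exercise)
Node u (S = 45.5): continuation = 1/1.01·[0.2750·0.0000 + 0.7250·2.2575] = 1.6205; exercise value = 0.0000 ≤ continuation, so V_u = 1.6205
Node d (S = 31.5): continuation = 1/1.01·[0.2750·2.2575 + 0.7250·11.6500] = 8.9773; exercise value = 8.5000 ≤ continuation, so V_d = 8.9773
Node 0 (S = 35): continuation = 1/1.01·[0.2750·1.6205 + 0.7250·8.9773] = 6.8853; exercise value = 5.0000 ≤ continuation, so V_0 = 6.8853

$6.89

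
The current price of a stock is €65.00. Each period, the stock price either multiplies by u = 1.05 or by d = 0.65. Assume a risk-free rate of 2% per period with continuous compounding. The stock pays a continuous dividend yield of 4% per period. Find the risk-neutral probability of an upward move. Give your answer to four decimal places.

Per-period risk-free factor R = e^0.02 = 1.0202; dividend-adjusted growth = e^(0.02−0.04) = 0.9802.
Risk-neutral probability p = (0.9802 − 0.65)/(1.05 − 0.65) = 0.3302/0.4000 = 0.8255

p = 0.8255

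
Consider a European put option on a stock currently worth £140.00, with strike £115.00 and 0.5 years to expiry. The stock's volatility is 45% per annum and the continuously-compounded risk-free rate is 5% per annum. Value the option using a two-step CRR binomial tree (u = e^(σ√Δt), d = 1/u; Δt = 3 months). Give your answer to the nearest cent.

£7.00

CRR parameters: u = e^(σ√Δt) = e^(0.45·√0.25) = 1.2523, d = 1/u = 0.7985
Per-period rate: rΔt = 0.05·0.25 = 0.0125, so R = e^0.0125 = 1.0126
Risk-neutral probability p = (e^0.0125 − 0.7985)/(1.2523 − 0.7985) = 0.2141/0.4538 = 0.4717
Terminal stock prices: S_uu = 219.6, S_ud = 140, S_dd = 89.27
Terminal payoffs (K − S): max(-104.6, 0) = 0, max(-25, 0) = 0, max(25.73, 0) = 25.73
Node u (S = 175.3): V_u = e^(−0.0125)·[0.4717·0.0000 + 0.5283·0.0000] = 0.0000
Node d (S = 111.8): V_d = e^(−0.0125)·[0.4717·0.0000 + 0.5283·25.7321] = 13.4253
Node 0 (S = 140): V_0 = e^(−0.0125)·[0.4717·0.0000 + 0.5283·13.4253] = 7.0044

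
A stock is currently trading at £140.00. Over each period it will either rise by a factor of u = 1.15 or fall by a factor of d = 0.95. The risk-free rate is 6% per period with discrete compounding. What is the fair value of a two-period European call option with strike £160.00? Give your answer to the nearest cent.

Risk-neutral probability p = (1 + 0.06 − 0.95)/(1.15 − 0.95) = 0.1100/0.2000 = 0.5500
Terminal stock prices: S_uu = 185.1, S_ud = 152.9, S_dd = 126.3
Terminal payoffs (S − K): max(25.15, 0) = 25.15, max(-7.05, 0) = 0, max(-33.65, 0) = 0
Node u (S = 161): V_u = 1/1.06·[0.5500·25.1500 + 0.4500·0.0000] = 13.0495
Node d (S = 133): V_d = 1/1.06·[0.5500·0.0000 + 0.4500·0.0000] = 0.0000
Node 0 (S = 140): V_0 = 1/1.06·[0.5500·13.0495 + 0.4500·0.0000] = 6.7710

£6.77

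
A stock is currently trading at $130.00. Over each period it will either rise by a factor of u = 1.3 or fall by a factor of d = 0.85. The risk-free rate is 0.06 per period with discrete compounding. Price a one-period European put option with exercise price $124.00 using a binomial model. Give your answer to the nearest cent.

Risk-neutral probability p = (1 + 0.06 − 0.85)/(1.3 − 0.85) = 0.2100/0.4500 = 0.4667
Terminal stock prices: S_u = 169, S_d = 110.5
Terminal payoffs (K − S): max(-45, 0) = 0, max(13.5, 0) = 13.5
Node 0 (S = 130): V_0 = 1/1.06·[0.4667·0.0000 + 0.5333·13.5000] = 6.7925

$6.79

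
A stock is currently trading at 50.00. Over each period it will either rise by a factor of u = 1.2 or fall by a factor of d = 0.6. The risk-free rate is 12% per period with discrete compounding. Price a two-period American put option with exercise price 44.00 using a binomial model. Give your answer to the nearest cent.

Risk-neutral probability p = (1 + 0.12 − 0.6)/(1.2 − 0.6) = 0.5200/0.6000 = 0.8667
Terminal stock prices: S_uu = 72, S_ud = 36, S_dd = 18
Terminal payoffs (K − S): max(-28, 0) = 0, max(8, 0) = 8, max(26, 0) = 26
Node u (S = 60): continuation = 1/1.12·[0.8667·0.0000 + 0.1333·8.0000] = 0.9524; exercise value = 0.0000 ≤ continuation, so V_u = 0.9524
Node d (S = 30): continuation = 1/1.12·[0.8667·8.0000 + 0.1333·26.0000] = 9.2857; exercise value = 14.0000 > continuation, so V_d = 14.0000 (exercise)
Node 0 (S = 50): continuation = 1/1.12·[0.8667·0.9524 + 0.1333·14.0000] = 2.4036; exercise value = 0.0000 ≤ continuation, so V_0 = 2.4036

2.40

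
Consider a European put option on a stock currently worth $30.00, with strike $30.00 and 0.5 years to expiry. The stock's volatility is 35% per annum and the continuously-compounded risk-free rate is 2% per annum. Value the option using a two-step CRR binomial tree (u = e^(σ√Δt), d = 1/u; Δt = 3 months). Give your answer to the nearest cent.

CRR parameters: u = e^(σ√Δt) = e^(0.35·√0.25) = 1.1912, d = 1/u = 0.8395
Per-period rate: rΔt = 0.02·0.25 = 0.005, so R = e^0.005 = 1.0050
Risk-neutral probability p = (e^0.005 − 0.8395)/(1.1912 − 0.8395) = 0.1656/0.3518 = 0.4706
Terminal stock prices: S_uu = 42.57, S_ud = 30, S_dd = 21.14
Terminal payoffs (K − S): max(-12.57, 0) = 0, max(0, 0) = 0, max(8.859, 0) = 8.859
Node u (S = 35.74): V_u = e^(−0.005)·[0.4706·0.0000 + 0.5294·0.0000] = 0.0000
Node d (S = 25.18): V_d = e^(−0.005)·[0.4706·0.0000 + 0.5294·8.8594] = 4.6667
Node 0 (S = 30): V_0 = e^(−0.005)·[0.4706·0.0000 + 0.5294·4.6667] = 2.4582

$2.46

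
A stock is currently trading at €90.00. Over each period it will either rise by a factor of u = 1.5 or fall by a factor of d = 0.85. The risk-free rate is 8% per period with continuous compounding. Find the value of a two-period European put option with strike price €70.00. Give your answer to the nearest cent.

€1.74

Risk-neutral probability p = (e^0.08 − 0.85)/(1.5 − 0.85) = 0.2333/0.6500 = 0.3589
Terminal stock prices: S_uu = 202.5, S_ud = 114.8, S_dd = 65.02
Terminal payoffs (K − S): max(-132.5, 0) = 0, max(-44.75, 0) = 0, max(4.975, 0) = 4.975
Node u (S = 135): V_u = e^(−0.08)·[0.3589·0.0000 + 0.6411·0.0000] = 0.0000
Node d (S = 76.5): V_d = e^(−0.08)·[0.3589·0.0000 + 0.6411·4.9750] = 2.9442
Node 0 (S = 90): V_0 = e^(−0.08)·[0.3589·0.0000 + 0.6411·2.9442] = 1.7424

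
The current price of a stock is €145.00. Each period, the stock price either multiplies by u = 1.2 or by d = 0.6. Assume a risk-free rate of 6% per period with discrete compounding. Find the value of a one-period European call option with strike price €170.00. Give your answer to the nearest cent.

€2.89

Risk-neutral probability p = (1 + 0.06 − 0.6)/(1.2 − 0.6) = 0.4600/0.6000 = 0.7667
Terminal stock prices: S_u = 174, S_d = 87
Terminal payoffs (S − K): max(4, 0) = 4, max(-83, 0) = 0
Node 0 (S = 145): V_0 = 1/1.06·[0.7667·4.0000 + 0.2333·0.0000] = 2.8931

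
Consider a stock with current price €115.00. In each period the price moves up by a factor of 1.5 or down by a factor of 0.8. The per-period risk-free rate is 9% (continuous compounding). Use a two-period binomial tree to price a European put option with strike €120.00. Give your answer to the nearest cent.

€13.03

Risk-neutral probability p = (e^0.09 − 0.8)/(1.5 − 0.8) = 0.2942/0.7000 = 0.4202
Terminal stock prices: S_uu = 258.8, S_ud = 138, S_dd = 73.6
Terminal payoffs (K − S): max(-138.8, 0) = 0, max(-18, 0) = 0, max(46.4, 0) = 46.4
Node u (S = 172.5): V_u = e^(−0.09)·[0.4202·0.0000 + 0.5798·0.0000] = 0.0000
Node d (S = 92): V_d = e^(−0.09)·[0.4202·0.0000 + 0.5798·46.4000] = 24.5852
Node 0 (S = 115): V_0 = e^(−0.09)·[0.4202·0.0000 + 0.5798·24.5852] = 13.0265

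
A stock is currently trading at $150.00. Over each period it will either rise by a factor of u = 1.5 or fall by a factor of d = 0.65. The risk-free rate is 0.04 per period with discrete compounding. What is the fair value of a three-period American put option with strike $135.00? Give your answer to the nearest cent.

$28.94

Risk-neutral probability p = (1 + 0.04 − 0.65)/(1.5 − 0.65) = 0.3900/0.8500 = 0.4588
Terminal stock prices: S_uuu = 506.2, S_uud = 219.4, S_udd = 95.06, S_ddd = 41.19
Terminal payoffs (K − S): max(-371.2, 0) = 0, max(-84.38, 0) = 0, max(39.94, 0) = 39.94, max(93.81, 0) = 93.81
Node uu (S = 337.5): continuation = 1/1.04·[0.4588·0.0000 + 0.5412·0.0000] = 0.0000; exercise value = 0.0000 ≤ continuation, so V_uu = 0.0000
Node ud (S = 146.2): continuation = 1/1.04·[0.4588·0.0000 + 0.5412·39.9375] = 20.7820; exercise value = 0.0000 ≤ continuation, so V_ud = 20.7820
Node dd (S = 63.38): continuation = 1/1.04·[0.4588·39.9375 + 0.5412·93.8063] = 66.4327; exercise value = 71.6250 > continuation, so V_dd = 71.6250 (exercise)
Node u (S = 225): continuation = 1/1.04·[0.4588·0.0000 + 0.5412·20.7820] = 10.8141; exercise value = 0.0000 ≤ continuation, so V_u = 10.8141
Node d (S = 97.5): continuation = 1/1.04·[0.4588·20.7820 + 0.5412·71.6250] = 46.4394; exercise value = 37.5000 ≤ continuation, so V_d = 46.4394
Node 0 (S = 150): continuation = 1/1.04·[0.4588·10.8141 + 0.5412·46.4394] = 28.9363; exercise value = 0.0000 ≤ continuation, so V_0 = 28.9363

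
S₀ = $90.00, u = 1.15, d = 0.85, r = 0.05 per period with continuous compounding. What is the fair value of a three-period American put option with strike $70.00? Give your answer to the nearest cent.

$0.49

Risk-neutral probability p = (e^0.05 − 0.85)/(1.15 − 0.85) = 0.2013/0.3000 = 0.6709
Terminal stock prices: S_uuu = 136.9, S_uud = 101.2, S_udd = 74.78, S_ddd = 55.27
Terminal payoffs (K − S): max(-66.88, 0) = 0, max(-31.17, 0) = 0, max(-4.779, 0) = 0, max(14.73, 0) = 14.73
Node uu (S = 119): continuation = e^(−0.05)·[0.6709·0.0000 + 0.3291·0.0000] = 0.0000; exercise value = 0.0000 ≤ continuation, so V_uu = 0.0000
Node ud (S = 87.97): continuation = e^(−0.05)·[0.6709·0.0000 + 0.3291·0.0000] = 0.0000; exercise value = 0.0000 ≤ continuation, so V_ud = 0.0000
Node dd (S = 65.02): continuation = e^(−0.05)·[0.6709·0.0000 + 0.3291·14.7288] = 4.6108; exercise value = 4.9750 > continuation, so V_dd = 4.9750 (exercise)
Node u (S = 103.5): continuation = e^(−0.05)·[0.6709·0.0000 + 0.3291·0.0000] = 0.0000; exercise value = 0.0000 ≤ continuation, so V_u = 0.0000
Node d (S = 76.5): continuation = e^(−0.05)·[0.6709·0.0000 + 0.3291·4.9750] = 1.5574; exercise value = 0.0000 ≤ continuation, so V_d = 1.5574
Node 0 (S = 90): continuation = e^(−0.05)·[0.6709·0.0000 + 0.3291·1.5574] = 0.4875; exercise value = 0.0000 ≤ continuation, so V_0 = 0.4875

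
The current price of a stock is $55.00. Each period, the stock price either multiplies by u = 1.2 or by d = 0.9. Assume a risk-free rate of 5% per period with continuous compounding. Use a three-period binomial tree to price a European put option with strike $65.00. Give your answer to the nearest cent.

$6.30

Risk-neutral probability p = (e^0.05 − 0.9)/(1.2 − 0.9) = 0.1513/0.3000 = 0.5042
Terminal stock prices: S_uuu = 95.04, S_uud = 71.28, S_udd = 53.46, S_ddd = 40.1
Terminal payoffs (K − S): max(-30.04, 0) = 0, max(-6.28, 0) = 0, max(11.54, 0) = 11.54, max(24.9, 0) = 24.9
Node uu (S = 79.2): V_uu = e^(−0.05)·[0.5042·0.0000 + 0.4958·0.0000] = 0.0000
Node ud (S = 59.4): V_ud = e^(−0.05)·[0.5042·0.0000 + 0.4958·11.5400] = 5.4421
Node dd (S = 44.55): V_dd = e^(−0.05)·[0.5042·11.5400 + 0.4958·24.9050] = 17.2799
Node u (S = 66): V_u = e^(−0.05)·[0.5042·0.0000 + 0.4958·5.4421] = 2.5664
Node d (S = 49.5): V_d = e^(−0.05)·[0.5042·5.4421 + 0.4958·17.2799] = 10.7592
Node 0 (S = 55): V_0 = e^(−0.05)·[0.5042·2.5664 + 0.4958·10.7592] = 6.3048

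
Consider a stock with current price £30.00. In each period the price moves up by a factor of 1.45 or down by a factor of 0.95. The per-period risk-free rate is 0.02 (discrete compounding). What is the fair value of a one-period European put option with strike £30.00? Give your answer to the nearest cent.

£1.26

Risk-neutral probability p = (1 + 0.02 − 0.95)/(1.45 − 0.95) = 0.0700/0.5000 = 0.1400
Terminal stock prices: S_u = 43.5, S_d = 28.5
Terminal payoffs (K − S): max(-13.5, 0) = 0, max(1.5, 0) = 1.5
Node 0 (S = 30): V_0 = 1/1.02·[0.1400·0.0000 + 0.8600·1.5000] = 1.2647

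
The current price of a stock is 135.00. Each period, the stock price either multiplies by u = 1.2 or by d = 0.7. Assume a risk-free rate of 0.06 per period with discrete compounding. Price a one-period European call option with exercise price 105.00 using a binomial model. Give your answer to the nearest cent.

Risk-neutral probability p = (1 + 0.06 − 0.7)/(1.2 − 0.7) = 0.3600/0.5000 = 0.7200
Terminal stock prices: S_u = 162, S_d = 94.5
Terminal payoffs (S − K): max(57, 0) = 57, max(-10.5, 0) = 0
Node 0 (S = 135): V_0 = 1/1.06·[0.7200·57.0000 + 0.2800·0.0000] = 38.7170

38.72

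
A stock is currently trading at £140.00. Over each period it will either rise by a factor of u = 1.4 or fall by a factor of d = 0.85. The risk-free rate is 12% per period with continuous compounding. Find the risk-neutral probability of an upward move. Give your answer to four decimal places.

p = 0.5045

Risk-neutral probability p = (e^0.12 − 0.85)/(1.4 − 0.85) = 0.2775/0.5500 = 0.5045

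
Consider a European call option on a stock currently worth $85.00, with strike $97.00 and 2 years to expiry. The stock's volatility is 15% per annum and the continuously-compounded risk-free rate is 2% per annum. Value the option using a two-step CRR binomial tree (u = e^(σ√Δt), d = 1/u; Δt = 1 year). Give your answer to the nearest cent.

CRR parameters: u = e^(σ√Δt) = e^(0.15·√1) = 1.1618, d = 1/u = 0.8607
Per-period rate: rΔt = 0.02·1 = 0.02, so R = e^0.02 = 1.0202
Risk-neutral probability p = (e^0.02 − 0.8607)/(1.1618 − 0.8607) = 0.1595/0.3011 = 0.5297
Terminal stock prices: S_uu = 114.7, S_ud = 85, S_dd = 62.97
Terminal payoffs (S − K): max(17.74, 0) = 17.74, max(-12, 0) = 0, max(-34.03, 0) = 0
Node u (S = 98.76): V_u = e^(−0.02)·[0.5297·17.7380 + 0.4703·0.0000] = 9.2090
Node d (S = 73.16): V_d = e^(−0.02)·[0.5297·0.0000 + 0.4703·0.0000] = 0.0000
Node 0 (S = 85): V_0 = e^(−0.02)·[0.5297·9.2090 + 0.4703·0.0000] = 4.7810

$4.78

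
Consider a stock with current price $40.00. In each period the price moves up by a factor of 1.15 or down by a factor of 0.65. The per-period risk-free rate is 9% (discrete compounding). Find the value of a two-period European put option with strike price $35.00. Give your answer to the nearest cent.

Risk-neutral probability p = (1 + 0.09 − 0.65)/(1.15 − 0.65) = 0.4400/0.5000 = 0.8800
Terminal stock prices: S_uu = 52.9, S_ud = 29.9, S_dd = 16.9
Terminal payoffs (K − S): max(-17.9, 0) = 0, max(5.1, 0) = 5.1, max(18.1, 0) = 18.1
Node u (S = 46): V_u = 1/1.09·[0.8800·0.0000 + 0.1200·5.1000] = 0.5615
Node d (S = 26): V_d = 1/1.09·[0.8800·5.1000 + 0.1200·18.1000] = 6.1101
Node 0 (S = 40): V_0 = 1/1.09·[0.8800·0.5615 + 0.1200·6.1101] = 1.1260

$1.13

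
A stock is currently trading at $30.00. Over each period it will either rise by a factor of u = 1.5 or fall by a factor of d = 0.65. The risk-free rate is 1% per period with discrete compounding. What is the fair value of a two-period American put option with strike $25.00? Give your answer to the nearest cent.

$4.02

Risk-neutral probability p = (1 + 0.01 − 0.65)/(1.5 − 0.65) = 0.3600/0.8500 = 0.4235
Terminal stock prices: S_uu = 67.5, S_ud = 29.25, S_dd = 12.68
Terminal payoffs (K − S): max(-42.5, 0) = 0, max(-4.25, 0) = 0, max(12.32, 0) = 12.32
Node u (S = 45): continuation = 1/1.01·[0.4235·0.0000 + 0.5765·0.0000] = 0.0000; exercise value = 0.0000 ≤ continuation, so V_u = 0.0000
Node d (S = 19.5): continuation = 1/1.01·[0.4235·0.0000 + 0.5765·12.3250] = 7.0347; exercise value = 5.5000 ≤ continuation, so V_d = 7.0347
Node 0 (S = 30): continuation = 1/1.01·[0.4235·0.0000 + 0.5765·7.0347] = 4.0151; exercise value = 0.0000 ≤ continuation, so V_0 = 4.0151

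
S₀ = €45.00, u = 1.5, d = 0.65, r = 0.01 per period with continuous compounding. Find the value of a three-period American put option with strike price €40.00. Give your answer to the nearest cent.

Risk-neutral probability p = (e^0.01 − 0.65)/(1.5 − 0.65) = 0.3601/0.8500 = 0.4236
Terminal stock prices: S_uuu = 151.9, S_uud = 65.81, S_udd = 28.52, S_ddd = 12.36
Terminal payoffs (K − S): max(-111.9, 0) = 0, max(-25.81, 0) = 0, max(11.48, 0) = 11.48, max(27.64, 0) = 27.64
Node uu (S = 101.2): continuation = e^(−0.01)·[0.4236·0.0000 + 0.5764·0.0000] = 0.0000; exercise value = 0.0000 ≤ continuation, so V_uu = 0.0000
Node ud (S = 43.88): continuation = e^(−0.01)·[0.4236·0.0000 + 0.5764·11.4812] = 6.5521; exercise value = 0.0000 ≤ continuation, so V_ud = 6.5521
Node dd (S = 19.01): continuation = e^(−0.01)·[0.4236·11.4812 + 0.5764·27.6419] = 20.5895; exercise value = 20.9875 > continuation, so V_dd = 20.9875 (exercise)
Node u (S = 67.5): continuation = e^(−0.01)·[0.4236·0.0000 + 0.5764·6.5521] = 3.7391; exercise value = 0.0000 ≤ continuation, so V_u = 3.7391
Node d (S = 29.25): continuation = e^(−0.01)·[0.4236·6.5521 + 0.5764·20.9875] = 14.7248; exercise value = 10.7500 ≤ continuation, so V_d = 14.7248
Node 0 (S = 45): continuation = e^(−0.01)·[0.4236·3.7391 + 0.5764·14.7248] = 9.9712; exercise value = 0.0000 ≤ continuation, so V_0 = 9.9712

€9.97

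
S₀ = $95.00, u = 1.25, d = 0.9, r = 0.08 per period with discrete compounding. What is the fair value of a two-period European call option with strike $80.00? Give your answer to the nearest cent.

Risk-neutral probability p = (1 + 0.08 − 0.9)/(1.25 − 0.9) = 0.1800/0.3500 = 0.5143
Terminal stock prices: S_uu = 148.4, S_ud = 106.9, S_dd = 76.95
Terminal payoffs (S − K): max(68.44, 0) = 68.44, max(26.88, 0) = 26.88, max(-3.05, 0) = 0
Node u (S = 118.8): V_u = 1/1.08·[0.5143·68.4375 + 0.4857·26.8750] = 44.6759
Node d (S = 85.5): V_d = 1/1.08·[0.5143·26.8750 + 0.4857·0.0000] = 12.7976
Node 0 (S = 95): V_0 = 1/1.08·[0.5143·44.6759 + 0.4857·12.7976] = 27.0298

$27.03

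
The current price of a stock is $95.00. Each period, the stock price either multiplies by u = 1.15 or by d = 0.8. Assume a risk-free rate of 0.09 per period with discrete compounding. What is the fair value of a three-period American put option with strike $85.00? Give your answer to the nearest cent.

Risk-neutral probability p = (1 + 0.09 − 0.8)/(1.15 − 0.8) = 0.2900/0.3500 = 0.8286
Terminal stock prices: S_uuu = 144.5, S_uud = 100.5, S_udd = 69.92, S_ddd = 48.64
Terminal payoffs (K − S): max(-59.48, 0) = 0, max(-15.51, 0) = 0, max(15.08, 0) = 15.08, max(36.36, 0) = 36.36
Node uu (S = 125.6): continuation = 1/1.09·[0.8286·0.0000 + 0.1714·0.0000] = 0.0000; exercise value = 0.0000 ≤ continuation, so V_uu = 0.0000
Node ud (S = 87.4): continuation = 1/1.09·[0.8286·0.0000 + 0.1714·15.0800] = 2.3717; exercise value = 0.0000 ≤ continuation, so V_ud = 2.3717
Node dd (S = 60.8): continuation = 1/1.09·[0.8286·15.0800 + 0.1714·36.3600] = 17.1817; exercise value = 24.2000 > continuation, so V_dd = 24.2000 (exercise)
Node u (S = 109.2): continuation = 1/1.09·[0.8286·0.0000 + 0.1714·2.3717] = 0.3730; exercise value = 0.0000 ≤ continuation, so V_u = 0.3730
Node d (S = 76): continuation = 1/1.09·[0.8286·2.3717 + 0.1714·24.2000] = 5.6089; exercise value = 9.0000 > continuation, so V_d = 9.0000 (exercise)
Node 0 (S = 95): continuation = 1/1.09·[0.8286·0.3730 + 0.1714·9.0000] = 1.6990; exercise value = 0.0000 ≤ continuation, so V_0 = 1.6990

$1.70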